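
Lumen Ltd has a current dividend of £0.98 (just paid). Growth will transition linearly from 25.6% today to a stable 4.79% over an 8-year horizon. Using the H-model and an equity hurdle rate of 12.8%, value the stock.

H-model: P₀ = D₀[(1+g_L) + H(g_S−g_L)]/(r−g_L), with H = 8/2 = 4.
P₀ = 0.98 × [(1+0.0479) + 4×(0.256−0.0479)] / (0.128−0.0479)
   = 0.98 × 1.8803 / 0.0801 = 23.0049

£23.00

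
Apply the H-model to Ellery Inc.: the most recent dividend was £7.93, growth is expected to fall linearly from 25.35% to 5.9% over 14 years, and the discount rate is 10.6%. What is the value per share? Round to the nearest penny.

£408.39

H-model: P₀ = D₀[(1+g_L) + H(g_S−g_L)]/(r−g_L), with H = 14/2 = 7.
P₀ = 7.93 × [(1+0.059) + 7×(0.2535−0.059)] / (0.106−0.059)
   = 7.93 × 2.4205 / 0.047 = 408.3950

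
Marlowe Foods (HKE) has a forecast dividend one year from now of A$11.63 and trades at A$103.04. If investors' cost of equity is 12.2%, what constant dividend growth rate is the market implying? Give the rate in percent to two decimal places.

From P₀ = D₁/(r − g), the implied growth is g = r − D₁/P₀.
g = 0.122 − 11.63/103.04 = 0.122 − 0.11287 = 0.00913

0.91%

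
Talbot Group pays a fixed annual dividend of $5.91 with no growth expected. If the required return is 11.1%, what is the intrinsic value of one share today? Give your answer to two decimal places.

$53.24

Zero-growth DDM (perpetuity): P₀ = D/r = 5.91 / 0.111 = 53.2432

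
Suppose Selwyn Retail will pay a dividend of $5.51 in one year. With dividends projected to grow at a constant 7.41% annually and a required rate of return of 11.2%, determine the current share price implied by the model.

Gordon growth model: P₀ = D₁/(r − g), with D₁ = 5.51 given directly.
P₀ = 5.5100 / (0.112 − 0.0741) = 5.5100 / 0.0379 = 145.3826

$145.38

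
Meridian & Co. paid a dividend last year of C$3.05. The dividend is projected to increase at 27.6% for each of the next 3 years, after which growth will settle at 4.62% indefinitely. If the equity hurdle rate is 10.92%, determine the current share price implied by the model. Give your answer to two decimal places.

Two-stage DDM. Project D₁…D_3 at 0.276, terminal growth 0.0462, discount at r = 0.1092.
D_1 = 3.8918
D_2 = 4.9659
D_3 = 6.3365
Terminal value at t=3: TV = D_4/(r−g) = 6.6293/(0.1092−0.0462) = 105.2267
P₀ = 3.8918/(1+0.1092)^1 + 4.9659/(1+0.1092)^2 + 6.3365/(1+0.1092)^3 + 105.2267/(1+0.1092)^3 = 89.2957

C$89.30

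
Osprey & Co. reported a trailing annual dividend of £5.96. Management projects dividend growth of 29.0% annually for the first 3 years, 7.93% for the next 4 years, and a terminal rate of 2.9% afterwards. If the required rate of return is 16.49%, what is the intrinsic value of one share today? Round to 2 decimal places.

£94.01

Three-stage DDM. Project D₁…D_7; terminal Gordon value at t=7 with g = 0.029; discount at r = 0.1649.
D_1 = 7.6884
D_2 = 9.9180
D_3 = 12.7943
D_4 = 13.8089
D_5 = 14.9039
D_6 = 16.0858
D_7 = 17.3614
TV_7 = 17.8649/(0.1649−0.029) = 131.4559
P₀ = Σ Dₜ/(1+r)ᵗ + TV_7/(1+r)^7 = 94.0119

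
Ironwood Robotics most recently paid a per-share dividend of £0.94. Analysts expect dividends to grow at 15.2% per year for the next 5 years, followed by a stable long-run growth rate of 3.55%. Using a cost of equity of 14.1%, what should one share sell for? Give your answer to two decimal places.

£14.52

Two-stage DDM. Project D₁…D_5 at 0.152, terminal growth 0.0355, discount at r = 0.141.
D_1 = 1.0829
D_2 = 1.2475
D_3 = 1.4371
D_4 = 1.6555
D_5 = 1.9072
Terminal value at t=5: TV = D_6/(r−g) = 1.9749/(0.141−0.0355) = 18.7192
P₀ = 1.0829/(1+0.141)^1 + 1.2475/(1+0.141)^2 + 1.4371/(1+0.141)^3 + 1.6555/(1+0.141)^4 + 1.9072/(1+0.141)^5 + 18.7192/(1+0.141)^5 = 14.5173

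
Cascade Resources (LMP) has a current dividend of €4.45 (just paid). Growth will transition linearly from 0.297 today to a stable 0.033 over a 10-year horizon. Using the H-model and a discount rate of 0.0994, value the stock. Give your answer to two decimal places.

€157.69

H-model: P₀ = D₀[(1+g_L) + H(g_S−g_L)]/(r−g_L), with H = 10/2 = 5.
P₀ = 4.45 × [(1+0.033) + 5×(0.297−0.033)] / (0.0994−0.033)
   = 4.45 × 2.3530 / 0.0664 = 157.6935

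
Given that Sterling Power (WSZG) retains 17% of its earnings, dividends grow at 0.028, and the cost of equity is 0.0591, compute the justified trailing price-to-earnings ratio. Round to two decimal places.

27.44

Payout ratio b = 1 − 0.17 = 0.83.
Justified trailing P/E = b(1+g)/(r−g) = 0.83×(1+0.028)/(0.0591−0.028) = 27.4354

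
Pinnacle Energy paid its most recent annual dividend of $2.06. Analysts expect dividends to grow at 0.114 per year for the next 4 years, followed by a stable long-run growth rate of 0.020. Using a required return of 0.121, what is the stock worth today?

Two-stage DDM. Project D₁…D_4 at 0.114, terminal growth 0.02, discount at r = 0.121.
D_1 = 2.2948
D_2 = 2.5565
D_3 = 2.8479
D_4 = 3.1725
Terminal value at t=4: TV = D_5/(r−g) = 3.2360/(0.121−0.02) = 32.0396
P₀ = 2.2948/(1+0.121)^1 + 2.5565/(1+0.121)^2 + 2.8479/(1+0.121)^3 + 3.1725/(1+0.121)^4 + 32.0396/(1+0.121)^4 = 28.4013

$28.40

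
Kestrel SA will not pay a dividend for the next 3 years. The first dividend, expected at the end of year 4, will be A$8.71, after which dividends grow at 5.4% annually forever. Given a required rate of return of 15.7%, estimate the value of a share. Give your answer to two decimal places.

A$54.60

Deferred-dividend DDM. At t=3 the remaining stream is a growing perpetuity with first payment D_4 = 8.71.
V_3 = D_4/(r−g) = 8.71/(0.157−0.054) = 84.5631
P₀ = V_3/(1+r)^3 = 84.5631/(1+0.157)^3 = 54.5985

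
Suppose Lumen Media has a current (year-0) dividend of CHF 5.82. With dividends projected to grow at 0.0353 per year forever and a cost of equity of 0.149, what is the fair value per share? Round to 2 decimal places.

Gordon growth model: P₀ = D₁/(r − g). D₁ = 5.82 × (1 + 0.0353) = 6.0254.
P₀ = 6.0254 / (0.149 − 0.0353) = 6.0254 / 0.1137 = 52.9942

CHF 52.99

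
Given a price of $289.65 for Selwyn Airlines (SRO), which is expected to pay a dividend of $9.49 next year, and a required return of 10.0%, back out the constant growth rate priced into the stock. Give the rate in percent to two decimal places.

From P₀ = D₁/(r − g), the implied growth is g = r − D₁/P₀.
g = 0.1 − 9.49/289.65 = 0.1 − 0.03276 = 0.06724

6.72%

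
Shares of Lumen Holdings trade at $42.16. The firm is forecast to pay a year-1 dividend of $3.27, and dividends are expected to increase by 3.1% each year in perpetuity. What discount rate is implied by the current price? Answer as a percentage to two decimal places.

Rearranging the constant-growth DDM: r = D₁/P₀ + g.
r = 3.2700 / 42.16 + 0.031 = 0.07756 + 0.031 = 0.10856

10.86%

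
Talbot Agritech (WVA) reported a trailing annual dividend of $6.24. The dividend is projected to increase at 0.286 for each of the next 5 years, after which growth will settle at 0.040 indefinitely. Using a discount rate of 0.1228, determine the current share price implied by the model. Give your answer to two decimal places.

$202.23

Two-stage DDM. Project D₁…D_5 at 0.286, terminal growth 0.04, discount at r = 0.1228.
D_1 = 8.0246
D_2 = 10.3197
D_3 = 13.2711
D_4 = 17.0667
D_5 = 21.9477
Terminal value at t=5: TV = D_6/(r−g) = 22.8256/(0.1228−0.04) = 275.6719
P₀ = 8.0246/(1+0.1228)^1 + 10.3197/(1+0.1228)^2 + 13.2711/(1+0.1228)^3 + 17.0667/(1+0.1228)^4 + 21.9477/(1+0.1228)^5 + 275.6719/(1+0.1228)^5 = 202.2289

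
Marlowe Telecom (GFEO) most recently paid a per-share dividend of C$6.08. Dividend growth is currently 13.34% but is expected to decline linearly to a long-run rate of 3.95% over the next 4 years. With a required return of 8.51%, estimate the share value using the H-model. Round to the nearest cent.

C$163.64

H-model: P₀ = D₀[(1+g_L) + H(g_S−g_L)]/(r−g_L), with H = 4/2 = 2.
P₀ = 6.08 × [(1+0.0395) + 2×(0.1334−0.0395)] / (0.0851−0.0395)
   = 6.08 × 1.2273 / 0.0456 = 163.6400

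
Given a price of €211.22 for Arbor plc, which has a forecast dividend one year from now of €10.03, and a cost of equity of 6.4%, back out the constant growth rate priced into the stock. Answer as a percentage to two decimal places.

1.65%

From P₀ = D₁/(r − g), the implied growth is g = r − D₁/P₀.
g = 0.064 − 10.03/211.22 = 0.064 − 0.04749 = 0.01651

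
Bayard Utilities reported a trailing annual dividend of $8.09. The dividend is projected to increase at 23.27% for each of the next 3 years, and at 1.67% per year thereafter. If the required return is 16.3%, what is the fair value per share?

Two-stage DDM. Project D₁…D_3 at 0.2327, terminal growth 0.0167, discount at r = 0.163.
D_1 = 9.9725
D_2 = 12.2932
D_3 = 15.1538
Terminal value at t=3: TV = D_4/(r−g) = 15.4068/(0.163−0.0167) = 105.3099
P₀ = 9.9725/(1+0.163)^1 + 12.2932/(1+0.163)^2 + 15.1538/(1+0.163)^3 + 105.3099/(1+0.163)^3 = 94.2439

$94.24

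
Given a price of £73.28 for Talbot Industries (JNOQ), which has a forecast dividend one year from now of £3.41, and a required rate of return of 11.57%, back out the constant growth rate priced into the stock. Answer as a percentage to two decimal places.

6.92%

From P₀ = D₁/(r − g), the implied growth is g = r − D₁/P₀.
g = 0.1157 − 3.41/73.28 = 0.1157 − 0.04653 = 0.06917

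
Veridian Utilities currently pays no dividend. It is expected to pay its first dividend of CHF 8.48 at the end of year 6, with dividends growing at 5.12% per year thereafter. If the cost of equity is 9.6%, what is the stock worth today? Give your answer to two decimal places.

CHF 119.69

Deferred-dividend DDM. At t=5 the remaining stream is a growing perpetuity with first payment D_6 = 8.48.
V_5 = D_6/(r−g) = 8.48/(0.096−0.0512) = 189.2857
P₀ = V_5/(1+r)^5 = 189.2857/(1+0.096)^5 = 119.6920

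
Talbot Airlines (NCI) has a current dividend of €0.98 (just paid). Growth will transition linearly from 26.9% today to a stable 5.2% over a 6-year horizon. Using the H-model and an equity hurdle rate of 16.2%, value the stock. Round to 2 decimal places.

€15.17

H-model: P₀ = D₀[(1+g_L) + H(g_S−g_L)]/(r−g_L), with H = 6/2 = 3.
P₀ = 0.98 × [(1+0.052) + 3×(0.269−0.052)] / (0.162−0.052)
   = 0.98 × 1.7030 / 0.11 = 15.1722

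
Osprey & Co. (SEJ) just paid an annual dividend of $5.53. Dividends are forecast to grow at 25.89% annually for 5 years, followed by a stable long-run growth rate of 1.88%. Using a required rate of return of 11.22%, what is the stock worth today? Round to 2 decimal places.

Two-stage DDM. Project D₁…D_5 at 0.2589, terminal growth 0.0188, discount at r = 0.1122.
D_1 = 6.9617
D_2 = 8.7641
D_3 = 11.0331
D_4 = 13.8896
D_5 = 17.4856
Terminal value at t=5: TV = D_6/(r−g) = 17.8144/(0.1122−0.0188) = 190.7319
P₀ = 6.9617/(1+0.1122)^1 + 8.7641/(1+0.1122)^2 + 11.0331/(1+0.1122)^3 + 13.8896/(1+0.1122)^4 + 17.4856/(1+0.1122)^5 + 190.7319/(1+0.1122)^5 = 152.7910

$152.79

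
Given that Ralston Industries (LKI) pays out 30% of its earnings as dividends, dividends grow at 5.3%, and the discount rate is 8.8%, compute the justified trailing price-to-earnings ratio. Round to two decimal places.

Justified trailing P/E = b(1+g)/(r−g) = 0.30×(1+0.053)/(0.088−0.053) = 9.0257

9.03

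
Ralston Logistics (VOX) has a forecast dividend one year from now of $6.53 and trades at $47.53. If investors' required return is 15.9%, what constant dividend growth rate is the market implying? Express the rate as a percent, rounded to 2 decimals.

2.16%

From P₀ = D₁/(r − g), the implied growth is g = r − D₁/P₀.
g = 0.159 − 6.53/47.53 = 0.159 − 0.13739 = 0.02161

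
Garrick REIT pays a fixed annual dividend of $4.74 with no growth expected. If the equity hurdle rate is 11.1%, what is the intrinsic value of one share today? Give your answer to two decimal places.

$42.70

Zero-growth DDM (perpetuity): P₀ = D/r = 4.74 / 0.111 = 42.7027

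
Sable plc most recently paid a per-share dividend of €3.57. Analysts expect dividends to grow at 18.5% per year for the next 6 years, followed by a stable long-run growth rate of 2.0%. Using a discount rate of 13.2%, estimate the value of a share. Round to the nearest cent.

Two-stage DDM. Project D₁…D_6 at 0.185, terminal growth 0.02, discount at r = 0.132.
D_1 = 4.2305
D_2 = 5.0131
D_3 = 5.9405
D_4 = 7.0395
D_5 = 8.3418
D_6 = 9.8850
Terminal value at t=6: TV = D_7/(r−g) = 10.0827/(0.132−0.02) = 90.0244
P₀ = 4.2305/(1+0.132)^1 + 5.0131/(1+0.132)^2 + 5.9405/(1+0.132)^3 + 7.0395/(1+0.132)^4 + 8.3418/(1+0.132)^5 + 9.8850/(1+0.132)^6 + 90.0244/(1+0.132)^6 = 68.0012

€68.00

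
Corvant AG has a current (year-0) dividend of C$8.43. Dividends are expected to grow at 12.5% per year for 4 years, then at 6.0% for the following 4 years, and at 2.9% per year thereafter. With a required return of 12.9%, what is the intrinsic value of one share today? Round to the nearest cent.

Three-stage DDM. Project D₁…D_8; terminal Gordon value at t=8 with g = 0.029; discount at r = 0.129.
D_1 = 9.4838
D_2 = 10.6692
D_3 = 12.0029
D_4 = 13.5032
D_5 = 14.3134
D_6 = 15.1722
D_7 = 16.0826
D_8 = 17.0475
TV_8 = 17.5419/(0.129−0.029) = 175.4189
P₀ = Σ Dₜ/(1+r)ᵗ + TV_8/(1+r)^8 = 128.3432

C$128.34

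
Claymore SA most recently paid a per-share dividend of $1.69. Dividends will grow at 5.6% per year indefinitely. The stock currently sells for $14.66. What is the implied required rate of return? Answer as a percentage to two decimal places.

Rearranging the constant-growth DDM: r = D₁/P₀ + g.
D₁ = 1.69 × (1 + 0.056) = 1.7846.
r = 1.7846 / 14.66 + 0.056 = 0.12174 + 0.056 = 0.17774

17.77%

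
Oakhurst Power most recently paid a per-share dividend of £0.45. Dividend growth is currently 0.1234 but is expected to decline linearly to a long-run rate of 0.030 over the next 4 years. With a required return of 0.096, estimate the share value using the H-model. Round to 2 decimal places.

H-model: P₀ = D₀[(1+g_L) + H(g_S−g_L)]/(r−g_L), with H = 4/2 = 2.
P₀ = 0.45 × [(1+0.03) + 2×(0.1234−0.03)] / (0.096−0.03)
   = 0.45 × 1.2168 / 0.066 = 8.2964

£8.30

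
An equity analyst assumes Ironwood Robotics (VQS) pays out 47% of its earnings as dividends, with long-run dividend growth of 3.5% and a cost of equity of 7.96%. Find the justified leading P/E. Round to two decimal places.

Justified leading P/E = b/(r−g) = 0.47/(0.0796−0.035) = 10.5381

10.54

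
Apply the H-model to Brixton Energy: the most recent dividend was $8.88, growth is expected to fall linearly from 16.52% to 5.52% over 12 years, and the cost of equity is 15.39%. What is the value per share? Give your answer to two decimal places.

$154.32

H-model: P₀ = D₀[(1+g_L) + H(g_S−g_L)]/(r−g_L), with H = 12/2 = 6.
P₀ = 8.88 × [(1+0.0552) + 6×(0.1652−0.0552)] / (0.1539−0.0552)
   = 8.88 × 1.7152 / 0.0987 = 154.3159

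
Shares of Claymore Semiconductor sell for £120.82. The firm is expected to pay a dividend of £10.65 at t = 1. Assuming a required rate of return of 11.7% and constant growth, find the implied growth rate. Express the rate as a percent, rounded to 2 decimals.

From P₀ = D₁/(r − g), the implied growth is g = r − D₁/P₀.
g = 0.117 − 10.65/120.82 = 0.117 − 0.08815 = 0.02885

2.89%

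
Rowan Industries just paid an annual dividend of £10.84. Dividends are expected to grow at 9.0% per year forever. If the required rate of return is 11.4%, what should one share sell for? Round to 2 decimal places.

£492.32

Gordon growth model: P₀ = D₁/(r − g). D₁ = 10.84 × (1 + 0.09) = 11.8156.
P₀ = 11.8156 / (0.114 − 0.09) = 11.8156 / 0.024 = 492.3167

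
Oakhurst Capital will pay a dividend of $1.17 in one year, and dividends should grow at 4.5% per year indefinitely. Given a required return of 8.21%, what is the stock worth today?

$31.54

Gordon growth model: P₀ = D₁/(r − g), with D₁ = 1.17 given directly.
P₀ = 1.1700 / (0.0821 − 0.045) = 1.1700 / 0.0371 = 31.5364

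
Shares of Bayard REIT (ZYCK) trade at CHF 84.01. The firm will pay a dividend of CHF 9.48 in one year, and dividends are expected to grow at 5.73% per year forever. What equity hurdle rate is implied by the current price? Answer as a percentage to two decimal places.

Rearranging the constant-growth DDM: r = D₁/P₀ + g.
r = 9.4800 / 84.01 + 0.0573 = 0.11284 + 0.0573 = 0.17014

17.01%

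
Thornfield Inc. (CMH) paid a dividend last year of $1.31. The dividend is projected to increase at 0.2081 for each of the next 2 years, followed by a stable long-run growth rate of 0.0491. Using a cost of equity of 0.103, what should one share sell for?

$33.59

Two-stage DDM. Project D₁…D_2 at 0.2081, terminal growth 0.0491, discount at r = 0.103.
D_1 = 1.5826
D_2 = 1.9120
Terminal value at t=2: TV = D_3/(r−g) = 2.0058/(0.103−0.0491) = 37.2139
P₀ = 1.5826/(1+0.103)^1 + 1.9120/(1+0.103)^2 + 37.2139/(1+0.103)^2 = 33.5946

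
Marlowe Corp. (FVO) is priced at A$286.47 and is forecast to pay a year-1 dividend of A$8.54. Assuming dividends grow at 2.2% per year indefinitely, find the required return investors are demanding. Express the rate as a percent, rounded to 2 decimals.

Rearranging the constant-growth DDM: r = D₁/P₀ + g.
r = 8.5400 / 286.47 + 0.022 = 0.02981 + 0.022 = 0.05181

5.18%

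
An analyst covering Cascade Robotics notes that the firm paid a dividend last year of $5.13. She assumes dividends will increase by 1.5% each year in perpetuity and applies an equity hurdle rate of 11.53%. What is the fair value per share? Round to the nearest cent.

$51.91

Gordon growth model: P₀ = D₁/(r − g). D₁ = 5.13 × (1 + 0.015) = 5.2069.
P₀ = 5.2069 / (0.1153 − 0.015) = 5.2069 / 0.1003 = 51.9138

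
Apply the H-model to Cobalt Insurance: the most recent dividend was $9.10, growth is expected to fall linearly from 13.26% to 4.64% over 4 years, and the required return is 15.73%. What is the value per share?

H-model: P₀ = D₀[(1+g_L) + H(g_S−g_L)]/(r−g_L), with H = 4/2 = 2.
P₀ = 9.10 × [(1+0.0464) + 2×(0.1326−0.0464)] / (0.1573−0.0464)
   = 9.10 × 1.2188 / 0.1109 = 100.0097

$100.01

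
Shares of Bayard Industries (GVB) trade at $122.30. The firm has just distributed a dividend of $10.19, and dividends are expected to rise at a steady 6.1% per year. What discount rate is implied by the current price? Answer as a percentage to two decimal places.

14.94%

Rearranging the constant-growth DDM: r = D₁/P₀ + g.
D₁ = 10.19 × (1 + 0.061) = 10.8116.
r = 10.8116 / 122.30 + 0.061 = 0.08840 + 0.061 = 0.14940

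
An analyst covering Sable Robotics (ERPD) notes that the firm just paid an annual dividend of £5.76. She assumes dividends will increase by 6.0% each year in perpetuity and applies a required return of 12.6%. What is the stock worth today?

Gordon growth model: P₀ = D₁/(r − g). D₁ = 5.76 × (1 + 0.06) = 6.1056.
P₀ = 6.1056 / (0.126 − 0.06) = 6.1056 / 0.066 = 92.5091

£92.51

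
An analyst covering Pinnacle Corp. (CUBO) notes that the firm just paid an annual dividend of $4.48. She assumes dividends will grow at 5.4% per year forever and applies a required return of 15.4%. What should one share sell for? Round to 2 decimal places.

Gordon growth model: P₀ = D₁/(r − g). D₁ = 4.48 × (1 + 0.054) = 4.7219.
P₀ = 4.7219 / (0.154 − 0.054) = 4.7219 / 0.1 = 47.2192

$47.22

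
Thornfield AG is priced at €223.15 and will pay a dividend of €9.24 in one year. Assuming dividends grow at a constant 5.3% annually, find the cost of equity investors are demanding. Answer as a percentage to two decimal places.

Rearranging the constant-growth DDM: r = D₁/P₀ + g.
r = 9.2400 / 223.15 + 0.053 = 0.04141 + 0.053 = 0.09441

9.44%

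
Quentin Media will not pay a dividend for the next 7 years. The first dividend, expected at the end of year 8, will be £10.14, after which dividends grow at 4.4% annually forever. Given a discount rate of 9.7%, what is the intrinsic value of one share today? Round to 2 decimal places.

Deferred-dividend DDM. At t=7 the remaining stream is a growing perpetuity with first payment D_8 = 10.14.
V_7 = D_8/(r−g) = 10.14/(0.097−0.044) = 191.3208
P₀ = V_7/(1+r)^7 = 191.3208/(1+0.097)^7 = 100.0727

£100.07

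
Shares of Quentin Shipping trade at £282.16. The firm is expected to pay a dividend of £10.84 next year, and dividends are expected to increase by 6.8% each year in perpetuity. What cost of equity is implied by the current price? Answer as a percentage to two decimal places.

Rearranging the constant-growth DDM: r = D₁/P₀ + g.
r = 10.8400 / 282.16 + 0.068 = 0.03842 + 0.068 = 0.10642

10.64%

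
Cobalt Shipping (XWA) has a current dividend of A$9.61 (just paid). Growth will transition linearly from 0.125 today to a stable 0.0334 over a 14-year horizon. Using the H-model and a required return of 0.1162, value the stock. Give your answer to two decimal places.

H-model: P₀ = D₀[(1+g_L) + H(g_S−g_L)]/(r−g_L), with H = 14/2 = 7.
P₀ = 9.61 × [(1+0.0334) + 7×(0.125−0.0334)] / (0.1162−0.0334)
   = 9.61 × 1.6746 / 0.0828 = 194.3588

A$194.36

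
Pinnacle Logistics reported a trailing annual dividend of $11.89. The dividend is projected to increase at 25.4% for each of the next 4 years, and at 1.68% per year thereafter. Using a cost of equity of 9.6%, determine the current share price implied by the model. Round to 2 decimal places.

Two-stage DDM. Project D₁…D_4 at 0.254, terminal growth 0.0168, discount at r = 0.096.
D_1 = 14.9101
D_2 = 18.6972
D_3 = 23.4463
D_4 = 29.4017
Terminal value at t=4: TV = D_5/(r−g) = 29.8956/(0.096−0.0168) = 377.4699
P₀ = 14.9101/(1+0.096)^1 + 18.6972/(1+0.096)^2 + 23.4463/(1+0.096)^3 + 29.4017/(1+0.096)^4 + 377.4699/(1+0.096)^4 = 328.9564

$328.96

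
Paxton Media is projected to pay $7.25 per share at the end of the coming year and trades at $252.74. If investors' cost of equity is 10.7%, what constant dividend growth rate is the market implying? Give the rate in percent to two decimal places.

7.83%

From P₀ = D₁/(r − g), the implied growth is g = r − D₁/P₀.
g = 0.107 − 7.25/252.74 = 0.107 − 0.02869 = 0.07831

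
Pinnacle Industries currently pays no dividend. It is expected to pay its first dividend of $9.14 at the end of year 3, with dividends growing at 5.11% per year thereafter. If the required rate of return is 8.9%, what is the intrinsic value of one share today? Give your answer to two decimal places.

Deferred-dividend DDM. At t=2 the remaining stream is a growing perpetuity with first payment D_3 = 9.14.
V_2 = D_3/(r−g) = 9.14/(0.089−0.0511) = 241.1609
P₀ = V_2/(1+r)^2 = 241.1609/(1+0.089)^2 = 203.3533

$203.35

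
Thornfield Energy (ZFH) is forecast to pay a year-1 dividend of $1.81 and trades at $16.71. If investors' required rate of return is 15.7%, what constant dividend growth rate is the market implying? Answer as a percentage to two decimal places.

4.87%

From P₀ = D₁/(r − g), the implied growth is g = r − D₁/P₀.
g = 0.157 − 1.81/16.71 = 0.157 − 0.10832 = 0.04868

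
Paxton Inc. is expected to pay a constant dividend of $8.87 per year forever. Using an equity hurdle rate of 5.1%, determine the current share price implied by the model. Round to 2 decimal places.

Zero-growth DDM (perpetuity): P₀ = D/r = 8.87 / 0.051 = 173.9216

$173.92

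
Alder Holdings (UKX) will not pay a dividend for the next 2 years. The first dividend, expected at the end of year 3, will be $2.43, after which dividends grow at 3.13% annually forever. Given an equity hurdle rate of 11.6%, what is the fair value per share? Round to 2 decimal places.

$23.04

Deferred-dividend DDM. At t=2 the remaining stream is a growing perpetuity with first payment D_3 = 2.43.
V_2 = D_3/(r−g) = 2.43/(0.116−0.0313) = 28.6895
P₀ = V_2/(1+r)^2 = 28.6895/(1+0.116)^2 = 23.0353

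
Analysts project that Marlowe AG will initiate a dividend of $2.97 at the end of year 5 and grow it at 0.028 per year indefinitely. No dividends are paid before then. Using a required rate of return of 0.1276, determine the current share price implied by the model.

Deferred-dividend DDM. At t=4 the remaining stream is a growing perpetuity with first payment D_5 = 2.97.
V_4 = D_5/(r−g) = 2.97/(0.1276−0.028) = 29.8193
P₀ = V_4/(1+r)^4 = 29.8193/(1+0.1276)^4 = 18.4449

$18.44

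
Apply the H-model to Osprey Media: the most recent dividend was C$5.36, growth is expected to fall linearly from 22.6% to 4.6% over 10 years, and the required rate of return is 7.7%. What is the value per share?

H-model: P₀ = D₀[(1+g_L) + H(g_S−g_L)]/(r−g_L), with H = 10/2 = 5.
P₀ = 5.36 × [(1+0.046) + 5×(0.226−0.046)] / (0.077−0.046)
   = 5.36 × 1.9460 / 0.031 = 336.4697

C$336.47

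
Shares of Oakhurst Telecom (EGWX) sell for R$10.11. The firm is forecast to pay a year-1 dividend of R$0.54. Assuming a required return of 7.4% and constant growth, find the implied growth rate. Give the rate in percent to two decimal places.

From P₀ = D₁/(r − g), the implied growth is g = r − D₁/P₀.
g = 0.074 − 0.54/10.11 = 0.074 − 0.05341 = 0.02059

2.06%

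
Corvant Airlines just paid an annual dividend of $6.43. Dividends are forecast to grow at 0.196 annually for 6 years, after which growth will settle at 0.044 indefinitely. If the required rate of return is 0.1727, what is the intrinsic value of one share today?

$100.05

Two-stage DDM. Project D₁…D_6 at 0.196, terminal growth 0.044, discount at r = 0.1727.
D_1 = 7.6903
D_2 = 9.1976
D_3 = 11.0003
D_4 = 13.1564
D_5 = 15.7350
D_6 = 18.8191
Terminal value at t=6: TV = D_7/(r−g) = 19.6471/(0.1727−0.044) = 152.6582
P₀ = 7.6903/(1+0.1727)^1 + 9.1976/(1+0.1727)^2 + 11.0003/(1+0.1727)^3 + 13.1564/(1+0.1727)^4 + 15.7350/(1+0.1727)^5 + 18.8191/(1+0.1727)^6 + 152.6582/(1+0.1727)^6 = 100.0481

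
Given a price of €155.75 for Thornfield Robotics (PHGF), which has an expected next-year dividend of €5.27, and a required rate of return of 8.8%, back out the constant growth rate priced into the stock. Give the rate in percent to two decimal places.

From P₀ = D₁/(r − g), the implied growth is g = r − D₁/P₀.
g = 0.088 − 5.27/155.75 = 0.088 − 0.03384 = 0.05416

5.42%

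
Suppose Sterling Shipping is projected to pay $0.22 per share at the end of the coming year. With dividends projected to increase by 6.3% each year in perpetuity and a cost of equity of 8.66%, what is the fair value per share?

$9.32

Gordon growth model: P₀ = D₁/(r − g), with D₁ = 0.22 given directly.
P₀ = 0.2200 / (0.0866 − 0.063) = 0.2200 / 0.0236 = 9.3220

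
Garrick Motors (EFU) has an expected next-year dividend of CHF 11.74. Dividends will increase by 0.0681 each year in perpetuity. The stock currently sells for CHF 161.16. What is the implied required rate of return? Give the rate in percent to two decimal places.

Rearranging the constant-growth DDM: r = D₁/P₀ + g.
r = 11.7400 / 161.16 + 0.0681 = 0.07285 + 0.0681 = 0.14095

14.09%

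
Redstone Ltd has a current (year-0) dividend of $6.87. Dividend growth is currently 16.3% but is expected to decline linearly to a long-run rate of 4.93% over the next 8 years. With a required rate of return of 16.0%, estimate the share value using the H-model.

$93.34

H-model: P₀ = D₀[(1+g_L) + H(g_S−g_L)]/(r−g_L), with H = 8/2 = 4.
P₀ = 6.87 × [(1+0.0493) + 4×(0.163−0.0493)] / (0.16−0.0493)
   = 6.87 × 1.5041 / 0.1107 = 93.3439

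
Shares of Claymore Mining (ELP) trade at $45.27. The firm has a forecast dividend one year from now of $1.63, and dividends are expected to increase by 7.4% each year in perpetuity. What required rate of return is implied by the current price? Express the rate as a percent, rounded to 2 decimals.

Rearranging the constant-growth DDM: r = D₁/P₀ + g.
r = 1.6300 / 45.27 + 0.074 = 0.03601 + 0.074 = 0.11001

11.00%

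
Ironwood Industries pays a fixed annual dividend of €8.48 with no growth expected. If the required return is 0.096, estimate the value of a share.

€88.33

Zero-growth DDM (perpetuity): P₀ = D/r = 8.48 / 0.096 = 88.3333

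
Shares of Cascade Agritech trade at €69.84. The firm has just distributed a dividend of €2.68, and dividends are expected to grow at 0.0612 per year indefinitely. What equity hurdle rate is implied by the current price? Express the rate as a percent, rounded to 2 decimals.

10.19%

Rearranging the constant-growth DDM: r = D₁/P₀ + g.
D₁ = 2.68 × (1 + 0.0612) = 2.8440.
r = 2.8440 / 69.84 + 0.0612 = 0.04072 + 0.0612 = 0.10192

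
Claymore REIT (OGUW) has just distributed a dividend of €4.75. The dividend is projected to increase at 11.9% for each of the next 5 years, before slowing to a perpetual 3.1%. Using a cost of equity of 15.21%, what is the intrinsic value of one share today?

€56.73

Two-stage DDM. Project D₁…D_5 at 0.119, terminal growth 0.031, discount at r = 0.1521.
D_1 = 5.3152
D_2 = 5.9478
D_3 = 6.6555
D_4 = 7.4476
D_5 = 8.3338
Terminal value at t=5: TV = D_6/(r−g) = 8.5922/(0.1521−0.031) = 70.9510
P₀ = 5.3152/(1+0.1521)^1 + 5.9478/(1+0.1521)^2 + 6.6555/(1+0.1521)^3 + 7.4476/(1+0.1521)^4 + 8.3338/(1+0.1521)^5 + 70.9510/(1+0.1521)^5 = 56.7346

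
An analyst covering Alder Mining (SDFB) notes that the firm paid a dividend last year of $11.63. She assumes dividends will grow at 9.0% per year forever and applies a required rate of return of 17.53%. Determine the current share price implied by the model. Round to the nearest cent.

$148.61

Gordon growth model: P₀ = D₁/(r − g). D₁ = 11.63 × (1 + 0.09) = 12.6767.
P₀ = 12.6767 / (0.1753 − 0.09) = 12.6767 / 0.0853 = 148.6131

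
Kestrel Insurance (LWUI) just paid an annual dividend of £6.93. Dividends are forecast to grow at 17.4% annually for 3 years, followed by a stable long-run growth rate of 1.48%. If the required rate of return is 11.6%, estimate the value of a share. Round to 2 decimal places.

Two-stage DDM. Project D₁…D_3 at 0.174, terminal growth 0.0148, discount at r = 0.116.
D_1 = 8.1358
D_2 = 9.5515
D_3 = 11.2134
Terminal value at t=3: TV = D_4/(r−g) = 11.3794/(0.116−0.0148) = 112.4443
P₀ = 8.1358/(1+0.116)^1 + 9.5515/(1+0.116)^2 + 11.2134/(1+0.116)^3 + 112.4443/(1+0.116)^3 = 103.9261

£103.93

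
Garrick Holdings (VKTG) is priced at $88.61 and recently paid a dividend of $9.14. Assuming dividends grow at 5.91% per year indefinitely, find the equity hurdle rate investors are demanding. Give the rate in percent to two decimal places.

Rearranging the constant-growth DDM: r = D₁/P₀ + g.
D₁ = 9.14 × (1 + 0.0591) = 9.6802.
r = 9.6802 / 88.61 + 0.0591 = 0.10924 + 0.0591 = 0.16834

16.83%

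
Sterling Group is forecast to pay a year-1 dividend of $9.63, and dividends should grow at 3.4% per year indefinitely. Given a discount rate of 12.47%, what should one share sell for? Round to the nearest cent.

$106.17

Gordon growth model: P₀ = D₁/(r − g), with D₁ = 9.63 given directly.
P₀ = 9.6300 / (0.1247 − 0.034) = 9.6300 / 0.0907 = 106.1742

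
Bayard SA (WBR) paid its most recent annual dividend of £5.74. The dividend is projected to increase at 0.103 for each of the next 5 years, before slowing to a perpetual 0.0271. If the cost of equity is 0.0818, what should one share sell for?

Two-stage DDM. Project D₁…D_5 at 0.103, terminal growth 0.0271, discount at r = 0.0818.
D_1 = 6.3312
D_2 = 6.9833
D_3 = 7.7026
D_4 = 8.4960
D_5 = 9.3711
Terminal value at t=5: TV = D_6/(r−g) = 9.6250/(0.0818−0.0271) = 175.9604
P₀ = 6.3312/(1+0.0818)^1 + 6.9833/(1+0.0818)^2 + 7.7026/(1+0.0818)^3 + 8.4960/(1+0.0818)^4 + 9.3711/(1+0.0818)^5 + 175.9604/(1+0.0818)^5 = 149.1947

£149.19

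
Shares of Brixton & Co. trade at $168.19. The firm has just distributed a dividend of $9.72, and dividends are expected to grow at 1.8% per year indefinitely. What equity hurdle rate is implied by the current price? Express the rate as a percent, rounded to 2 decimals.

Rearranging the constant-growth DDM: r = D₁/P₀ + g.
D₁ = 9.72 × (1 + 0.018) = 9.8950.
r = 9.8950 / 168.19 + 0.018 = 0.05883 + 0.018 = 0.07683

7.68%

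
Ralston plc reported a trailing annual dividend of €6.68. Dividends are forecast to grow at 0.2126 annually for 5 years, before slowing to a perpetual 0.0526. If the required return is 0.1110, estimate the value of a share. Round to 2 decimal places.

Two-stage DDM. Project D₁…D_5 at 0.2126, terminal growth 0.0526, discount at r = 0.111.
D_1 = 8.1002
D_2 = 9.8223
D_3 = 11.9105
D_4 = 14.4426
D_5 = 17.5132
Terminal value at t=5: TV = D_6/(r−g) = 18.4343/(0.111−0.0526) = 315.6565
P₀ = 8.1002/(1+0.111)^1 + 9.8223/(1+0.111)^2 + 11.9105/(1+0.111)^3 + 14.4426/(1+0.111)^4 + 17.5132/(1+0.111)^5 + 315.6565/(1+0.111)^5 = 230.2452

€230.25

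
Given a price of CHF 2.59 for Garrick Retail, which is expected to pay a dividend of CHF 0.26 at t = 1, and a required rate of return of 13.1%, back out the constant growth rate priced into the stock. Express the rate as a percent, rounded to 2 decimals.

3.06%

From P₀ = D₁/(r − g), the implied growth is g = r − D₁/P₀.
g = 0.131 − 0.26/2.59 = 0.131 − 0.10039 = 0.03061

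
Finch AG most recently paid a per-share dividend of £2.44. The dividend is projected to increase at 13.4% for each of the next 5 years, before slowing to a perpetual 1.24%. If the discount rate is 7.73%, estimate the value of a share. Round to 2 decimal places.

Two-stage DDM. Project D₁…D_5 at 0.134, terminal growth 0.0124, discount at r = 0.0773.
D_1 = 2.7670
D_2 = 3.1377
D_3 = 3.5582
D_4 = 4.0350
D_5 = 4.5757
Terminal value at t=5: TV = D_6/(r−g) = 4.6324/(0.0773−0.0124) = 71.3777
P₀ = 2.7670/(1+0.0773)^1 + 3.1377/(1+0.0773)^2 + 3.5582/(1+0.0773)^3 + 4.0350/(1+0.0773)^4 + 4.5757/(1+0.0773)^5 + 71.3777/(1+0.0773)^5 = 63.4572

£63.46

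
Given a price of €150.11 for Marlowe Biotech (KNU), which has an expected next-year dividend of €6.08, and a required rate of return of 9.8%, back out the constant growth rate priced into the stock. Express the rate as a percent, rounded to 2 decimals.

5.75%

From P₀ = D₁/(r − g), the implied growth is g = r − D₁/P₀.
g = 0.098 − 6.08/150.11 = 0.098 − 0.04050 = 0.05750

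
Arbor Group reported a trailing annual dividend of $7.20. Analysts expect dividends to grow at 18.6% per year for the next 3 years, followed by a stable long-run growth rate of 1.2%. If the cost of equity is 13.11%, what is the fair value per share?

Two-stage DDM. Project D₁…D_3 at 0.186, terminal growth 0.012, discount at r = 0.1311.
D_1 = 8.5392
D_2 = 10.1275
D_3 = 12.0112
Terminal value at t=3: TV = D_4/(r−g) = 12.1553/(0.1311−0.012) = 102.0599
P₀ = 8.5392/(1+0.1311)^1 + 10.1275/(1+0.1311)^2 + 12.0112/(1+0.1311)^3 + 102.0599/(1+0.1311)^3 = 94.2920

$94.29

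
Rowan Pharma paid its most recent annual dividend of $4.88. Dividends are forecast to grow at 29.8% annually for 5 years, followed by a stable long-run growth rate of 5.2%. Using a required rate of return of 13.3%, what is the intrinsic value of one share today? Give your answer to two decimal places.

Two-stage DDM. Project D₁…D_5 at 0.298, terminal growth 0.052, discount at r = 0.133.
D_1 = 6.3342
D_2 = 8.2218
D_3 = 10.6720
D_4 = 13.8522
D_5 = 17.9801
Terminal value at t=5: TV = D_6/(r−g) = 18.9151/(0.133−0.052) = 233.5200
P₀ = 6.3342/(1+0.133)^1 + 8.2218/(1+0.133)^2 + 10.6720/(1+0.133)^3 + 13.8522/(1+0.133)^4 + 17.9801/(1+0.133)^5 + 233.5200/(1+0.133)^5 = 162.4458

$162.45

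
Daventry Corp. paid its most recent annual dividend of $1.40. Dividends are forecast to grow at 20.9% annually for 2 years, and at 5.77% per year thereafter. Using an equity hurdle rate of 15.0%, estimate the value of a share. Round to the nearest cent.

Two-stage DDM. Project D₁…D_2 at 0.209, terminal growth 0.0577, discount at r = 0.15.
D_1 = 1.6926
D_2 = 2.0464
Terminal value at t=2: TV = D_3/(r−g) = 2.1644/(0.15−0.0577) = 23.4499
P₀ = 1.6926/(1+0.15)^1 + 2.0464/(1+0.15)^2 + 23.4499/(1+0.15)^2 = 20.7507

$20.75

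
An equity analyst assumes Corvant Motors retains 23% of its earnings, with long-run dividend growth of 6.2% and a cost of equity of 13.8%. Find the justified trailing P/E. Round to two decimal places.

10.76

Payout ratio b = 1 − 0.23 = 0.77.
Justified trailing P/E = b(1+g)/(r−g) = 0.77×(1+0.062)/(0.138−0.062) = 10.7597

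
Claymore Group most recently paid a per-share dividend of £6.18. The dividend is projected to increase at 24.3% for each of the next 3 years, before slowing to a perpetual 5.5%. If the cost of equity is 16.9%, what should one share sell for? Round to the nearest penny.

Two-stage DDM. Project D₁…D_3 at 0.243, terminal growth 0.055, discount at r = 0.169.
D_1 = 7.6817
D_2 = 9.5484
D_3 = 11.8687
Terminal value at t=3: TV = D_4/(r−g) = 12.5214/(0.169−0.055) = 109.8372
P₀ = 7.6817/(1+0.169)^1 + 9.5484/(1+0.169)^2 + 11.8687/(1+0.169)^3 + 109.8372/(1+0.169)^3 = 89.7431

£89.74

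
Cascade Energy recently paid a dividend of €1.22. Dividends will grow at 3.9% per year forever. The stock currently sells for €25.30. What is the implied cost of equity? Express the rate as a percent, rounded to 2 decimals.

8.91%

Rearranging the constant-growth DDM: r = D₁/P₀ + g.
D₁ = 1.22 × (1 + 0.039) = 1.2676.
r = 1.2676 / 25.30 + 0.039 = 0.05010 + 0.039 = 0.08910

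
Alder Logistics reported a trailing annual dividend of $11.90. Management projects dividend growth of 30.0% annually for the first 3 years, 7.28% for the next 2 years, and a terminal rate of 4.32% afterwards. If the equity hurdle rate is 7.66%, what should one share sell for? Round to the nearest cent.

Three-stage DDM. Project D₁…D_5; terminal Gordon value at t=5 with g = 0.0432; discount at r = 0.0766.
D_1 = 15.4700
D_2 = 20.1110
D_3 = 26.1443
D_4 = 28.0476
D_5 = 30.0895
TV_5 = 31.3893/(0.0766−0.0432) = 939.8005
P₀ = Σ Dₜ/(1+r)ᵗ + TV_5/(1+r)^5 = 744.1292

$744.13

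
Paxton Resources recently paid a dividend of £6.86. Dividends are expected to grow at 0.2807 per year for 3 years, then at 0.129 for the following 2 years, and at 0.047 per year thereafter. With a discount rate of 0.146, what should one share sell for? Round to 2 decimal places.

£142.81

Three-stage DDM. Project D₁…D_5; terminal Gordon value at t=5 with g = 0.047; discount at r = 0.146.
D_1 = 8.7856
D_2 = 11.2517
D_3 = 14.4101
D_4 = 16.2690
D_5 = 18.3677
TV_5 = 19.2310/(0.146−0.047) = 194.2521
P₀ = Σ Dₜ/(1+r)ᵗ + TV_5/(1+r)^5 = 142.8079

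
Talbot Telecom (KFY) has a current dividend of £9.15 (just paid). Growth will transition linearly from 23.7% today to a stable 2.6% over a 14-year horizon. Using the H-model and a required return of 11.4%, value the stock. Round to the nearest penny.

H-model: P₀ = D₀[(1+g_L) + H(g_S−g_L)]/(r−g_L), with H = 14/2 = 7.
P₀ = 9.15 × [(1+0.026) + 7×(0.237−0.026)] / (0.114−0.026)
   = 9.15 × 2.5030 / 0.088 = 260.2551

£260.26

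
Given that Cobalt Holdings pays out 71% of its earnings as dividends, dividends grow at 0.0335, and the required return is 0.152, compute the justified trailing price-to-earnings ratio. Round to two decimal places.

6.19

Justified trailing P/E = b(1+g)/(r−g) = 0.71×(1+0.0335)/(0.152−0.0335) = 6.1923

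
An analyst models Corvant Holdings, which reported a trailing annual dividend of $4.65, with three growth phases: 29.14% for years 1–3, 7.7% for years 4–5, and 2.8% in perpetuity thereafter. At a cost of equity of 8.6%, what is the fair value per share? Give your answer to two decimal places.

Three-stage DDM. Project D₁…D_5; terminal Gordon value at t=5 with g = 0.028; discount at r = 0.086.
D_1 = 6.0050
D_2 = 7.7549
D_3 = 10.0146
D_4 = 10.7858
D_5 = 11.6163
TV_5 = 11.9415/(0.086−0.028) = 205.8884
P₀ = Σ Dₜ/(1+r)ᵗ + TV_5/(1+r)^5 = 171.6635

$171.66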